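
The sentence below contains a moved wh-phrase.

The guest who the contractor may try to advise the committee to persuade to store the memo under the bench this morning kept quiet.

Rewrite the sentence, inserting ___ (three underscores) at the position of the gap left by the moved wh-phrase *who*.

The guest who the contractor may try to advise the committee to persuade ___ to store the memo under the bench this morning kept quiet.

The filler 'who' is interpreted as the direct object of 'persuade'. The gap is right after 'persuade'.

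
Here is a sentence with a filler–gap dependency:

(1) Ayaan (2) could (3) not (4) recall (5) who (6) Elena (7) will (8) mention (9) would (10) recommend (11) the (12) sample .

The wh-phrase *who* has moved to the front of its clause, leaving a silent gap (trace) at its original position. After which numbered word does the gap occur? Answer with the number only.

8

Underlying clause: Elena will mention who would recommend the sample.
'who' is the subject of the clause embedded under 'mention'. Fronting leaves a gap immediately after 'mention':
Ayaan could not recall who Elena will mention ___ would recommend the sample.
'mention' is word 8.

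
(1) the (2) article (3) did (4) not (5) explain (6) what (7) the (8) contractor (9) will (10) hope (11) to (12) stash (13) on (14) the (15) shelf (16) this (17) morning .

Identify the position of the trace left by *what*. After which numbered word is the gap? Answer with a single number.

Pre-movement form: The contractor will hope to stash what on the shelf this morning.
'what' is the direct object of 'stash'. Wh-movement fronts it, leaving a gap right after 'stash':
The article did not explain what the contractor will hope to stash ___ on the shelf this morning.
'stash' is word 12.

12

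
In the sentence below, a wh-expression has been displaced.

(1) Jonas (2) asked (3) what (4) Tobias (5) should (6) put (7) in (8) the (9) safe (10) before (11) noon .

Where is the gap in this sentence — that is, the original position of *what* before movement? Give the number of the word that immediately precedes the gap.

6

Underlying clause: Tobias should put what in the safe before noon.
'what' is the direct object of 'put'. Wh-movement fronts it, leaving a gap right after 'put':
Jonas asked what Tobias should put ___ in the safe before noon.
'put' is word 6.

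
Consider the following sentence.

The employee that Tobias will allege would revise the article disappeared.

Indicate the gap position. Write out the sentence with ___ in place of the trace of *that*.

The employee that Tobias will allege ___ would revise the article disappeared.

'that' functions as the subject of the clause embedded under 'allege'. The gap is right after 'allege'.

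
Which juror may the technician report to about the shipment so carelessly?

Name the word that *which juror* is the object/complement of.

to

Before movement: The technician may report to which juror about the shipment so carelessly.
The filler 'which juror' is interpreted as the object of the preposition 'to'. Wh-movement fronts it, leaving a gap right after 'to':
Which juror may the technician report to ___ about the shipment so carelessly?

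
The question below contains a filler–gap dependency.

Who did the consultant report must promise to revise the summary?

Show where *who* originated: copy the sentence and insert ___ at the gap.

Before movement: The consultant did report who must promise to revise the summary.
'who' functions as the subject of the clause embedded under 'report'. The gap is right after 'report'.

Who did the consultant report ___ must promise to revise the summary?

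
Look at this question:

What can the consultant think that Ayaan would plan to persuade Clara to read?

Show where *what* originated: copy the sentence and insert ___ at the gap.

What can the consultant think that Ayaan would plan to persuade Clara to read ___?

Pre-movement form: The consultant can think that Ayaan would plan to persuade Clara to read what.
'what' is the direct object of 'read'. The gap is right after 'read'.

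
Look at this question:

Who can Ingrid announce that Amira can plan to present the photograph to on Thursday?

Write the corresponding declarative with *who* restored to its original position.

The filler 'who' is interpreted as the object of the preposition 'to' (recipient of 'present'). Wh-movement fronts it, leaving a gap right after 'to':
Who can Ingrid announce that Amira can plan to present the photograph to ___ on Thursday?

Ingrid can announce that Amira can plan to present the photograph to who on Thursday.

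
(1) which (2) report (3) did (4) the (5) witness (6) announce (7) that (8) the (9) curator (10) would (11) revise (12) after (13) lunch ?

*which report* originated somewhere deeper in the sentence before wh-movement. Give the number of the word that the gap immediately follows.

11

Pre-movement form: The witness did announce that the curator would revise which report after lunch.
The filler 'which report' is interpreted as the direct object of 'revise'. It moves to the left edge, and the trace sits right after 'revise':
Which report did the witness announce that the curator would revise ___ after lunch?
'revise' is word 11.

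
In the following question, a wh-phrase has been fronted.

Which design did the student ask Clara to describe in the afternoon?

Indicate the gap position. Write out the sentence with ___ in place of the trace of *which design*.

Which design did the student ask Clara to describe ___ in the afternoon?

Pre-movement form: The student did ask Clara to describe which design in the afternoon.
The filler 'which design' is interpreted as the direct object of 'describe'. The gap is right after 'describe'.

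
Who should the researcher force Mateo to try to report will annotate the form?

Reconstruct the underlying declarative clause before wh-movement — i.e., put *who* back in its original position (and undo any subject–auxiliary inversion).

'who' is the subject of the clause embedded under 'report'. It moves to the left edge, and the trace sits right after 'report':
Who should the researcher force Mateo to try to report ___ will annotate the form?

The researcher should force Mateo to try to report who will annotate the form.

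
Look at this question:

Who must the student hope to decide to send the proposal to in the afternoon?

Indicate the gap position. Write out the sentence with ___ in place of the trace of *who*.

Who must the student hope to decide to send the proposal to ___ in the afternoon?

Underlying clause: The student must hope to decide to send the proposal to who in the afternoon.
The filler 'who' is interpreted as the object of the preposition 'to' (recipient of 'send'). The gap is right after 'to'.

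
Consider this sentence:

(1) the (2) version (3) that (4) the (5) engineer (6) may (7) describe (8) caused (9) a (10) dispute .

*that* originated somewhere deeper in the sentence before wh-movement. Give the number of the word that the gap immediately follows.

7

'that' functions as the direct object of 'describe'. It moves to the left edge, and the trace sits right after 'describe':
The version that the engineer may describe ___ caused a dispute.
'describe' is word 7.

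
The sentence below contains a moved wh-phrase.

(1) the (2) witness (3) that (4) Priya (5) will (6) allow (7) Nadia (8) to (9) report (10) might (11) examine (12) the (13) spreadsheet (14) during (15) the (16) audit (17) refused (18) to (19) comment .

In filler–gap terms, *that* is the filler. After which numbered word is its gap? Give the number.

'that' functions as the subject of the clause embedded under 'report'. It moves to the left edge, and the trace sits right after 'report':
The witness that Priya will allow Nadia to report ___ might examine the spreadsheet during the audit refused to comment.
'report' is word 9.

9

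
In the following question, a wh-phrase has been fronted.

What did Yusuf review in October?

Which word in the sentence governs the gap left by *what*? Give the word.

Before movement: Yusuf did review what in October.
The filler 'what' is interpreted as the direct object of 'review'. It moves to the left edge, and the trace sits right after 'review':
What did Yusuf review ___ in October?

review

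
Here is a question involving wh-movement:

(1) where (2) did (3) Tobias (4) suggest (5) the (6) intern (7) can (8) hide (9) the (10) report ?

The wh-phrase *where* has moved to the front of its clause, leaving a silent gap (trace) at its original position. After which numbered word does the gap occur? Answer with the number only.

In situ: Tobias did suggest the intern can hide the report where.
'where' functions as the locative complement of 'hide'. It moves to the left edge, and the trace sits right after 'report':
Where did Tobias suggest the intern can hide the report ___?
'report' is word 10.

10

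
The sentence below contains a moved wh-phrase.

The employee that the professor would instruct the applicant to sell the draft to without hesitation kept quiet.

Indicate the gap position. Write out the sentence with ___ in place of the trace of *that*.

The employee that the professor would instruct the applicant to sell the draft to ___ without hesitation kept quiet.

The filler 'that' is interpreted as the object of the preposition 'to' (recipient of 'sell'). The gap is right after 'to'.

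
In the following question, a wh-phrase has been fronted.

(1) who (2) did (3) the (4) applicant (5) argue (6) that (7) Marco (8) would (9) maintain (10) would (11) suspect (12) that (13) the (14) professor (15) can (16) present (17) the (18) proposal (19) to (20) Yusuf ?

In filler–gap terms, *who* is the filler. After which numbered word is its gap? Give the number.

9

Underlying clause: The applicant did argue that Marco would maintain who would suspect that the professor can present the proposal to Yusuf.
The filler 'who' is interpreted as the subject of the clause embedded under 'maintain'. It moves to the left edge, and the trace sits right after 'maintain':
Who did the applicant argue that Marco would maintain ___ would suspect that the professor can present the proposal to Yusuf?
'maintain' is word 9.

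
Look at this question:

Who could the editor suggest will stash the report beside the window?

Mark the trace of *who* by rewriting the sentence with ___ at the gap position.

Pre-movement form: The editor could suggest who will stash the report beside the window.
'who' is the subject of the clause embedded under 'suggest'. The gap is right after 'suggest'.

Who could the editor suggest ___ will stash the report beside the window?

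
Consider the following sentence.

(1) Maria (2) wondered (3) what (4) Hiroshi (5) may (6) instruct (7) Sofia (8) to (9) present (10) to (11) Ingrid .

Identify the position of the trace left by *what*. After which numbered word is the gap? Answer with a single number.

Before movement: Hiroshi may instruct Sofia to present what to Ingrid.
'what' is the direct object of 'present'. Wh-movement fronts it, leaving a gap right after 'present':
Maria wondered what Hiroshi may instruct Sofia to present ___ to Ingrid.
'present' is word 9.

9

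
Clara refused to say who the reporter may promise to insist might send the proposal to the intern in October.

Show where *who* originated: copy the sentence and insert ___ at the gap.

Clara refused to say who the reporter may promise to insist ___ might send the proposal to the intern in October.

Before movement: The reporter may promise to insist who might send the proposal to the intern in October.
'who' functions as the subject of the clause embedded under 'insist'. The gap is right after 'insist'.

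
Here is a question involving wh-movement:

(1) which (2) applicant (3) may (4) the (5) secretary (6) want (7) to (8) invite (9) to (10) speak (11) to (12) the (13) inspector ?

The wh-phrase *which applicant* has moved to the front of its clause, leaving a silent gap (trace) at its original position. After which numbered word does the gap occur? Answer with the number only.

Before movement: The secretary may want to invite which applicant to speak to the inspector.
'which applicant' functions as the direct object of 'invite'. Wh-movement fronts it, leaving a gap right after 'invite':
Which applicant may the secretary want to invite ___ to speak to the inspector?
'invite' is word 8.

8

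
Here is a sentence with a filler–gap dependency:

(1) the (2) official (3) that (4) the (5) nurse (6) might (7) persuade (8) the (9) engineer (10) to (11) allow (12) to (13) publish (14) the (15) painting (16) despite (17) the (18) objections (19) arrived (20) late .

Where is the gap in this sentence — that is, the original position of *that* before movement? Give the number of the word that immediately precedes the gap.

11

'that' is the direct object of 'allow'. Fronting leaves a gap immediately after 'allow':
The official that the nurse might persuade the engineer to allow ___ to publish the painting despite the objections arrived late.
'allow' is word 11.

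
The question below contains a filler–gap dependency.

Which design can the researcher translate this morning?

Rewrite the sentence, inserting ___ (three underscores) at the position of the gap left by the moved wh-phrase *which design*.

Which design can the researcher translate ___ this morning?

Before movement: The researcher can translate which design this morning.
'which design' is the direct object of 'translate'. The gap is right after 'translate'.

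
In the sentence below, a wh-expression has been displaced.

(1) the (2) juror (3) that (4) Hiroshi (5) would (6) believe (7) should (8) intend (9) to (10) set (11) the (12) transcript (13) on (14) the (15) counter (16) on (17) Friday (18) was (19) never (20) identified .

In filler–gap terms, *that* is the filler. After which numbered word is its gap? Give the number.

The filler 'that' is interpreted as the subject of the clause embedded under 'believe'. Wh-movement fronts it, leaving a gap right after 'believe':
The juror that Hiroshi would believe ___ should intend to set the transcript on the counter on Friday was never identified.
'believe' is word 6.

6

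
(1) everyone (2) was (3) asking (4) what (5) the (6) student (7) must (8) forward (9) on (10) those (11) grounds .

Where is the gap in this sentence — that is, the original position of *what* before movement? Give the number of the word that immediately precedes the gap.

Before movement: The student must forward what on those grounds.
'what' is the direct object of 'forward'. Fronting leaves a gap immediately after 'forward':
Everyone was asking what the student must forward ___ on those grounds.
'forward' is word 8.

8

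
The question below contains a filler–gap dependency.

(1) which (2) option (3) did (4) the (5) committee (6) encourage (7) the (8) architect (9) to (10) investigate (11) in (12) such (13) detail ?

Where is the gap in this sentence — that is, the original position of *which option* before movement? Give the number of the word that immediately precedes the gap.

In situ: The committee did encourage the architect to investigate which option in such detail.
'which option' is the direct object of 'investigate'. It moves to the left edge, and the trace sits right after 'investigate':
Which option did the committee encourage the architect to investigate ___ in such detail?
'investigate' is word 10.

10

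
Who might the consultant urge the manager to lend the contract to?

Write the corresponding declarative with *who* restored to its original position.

The consultant might urge the manager to lend the contract to who.

'who' functions as the object of the preposition 'to' (recipient of 'lend'). It moves to the left edge, and the trace sits right after 'to':
Who might the consultant urge the manager to lend the contract to ___?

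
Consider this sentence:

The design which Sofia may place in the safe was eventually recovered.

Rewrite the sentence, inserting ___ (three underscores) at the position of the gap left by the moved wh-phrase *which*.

The filler 'which' is interpreted as the direct object of 'place'. The gap is right after 'place'.

The design which Sofia may place ___ in the safe was eventually recovered.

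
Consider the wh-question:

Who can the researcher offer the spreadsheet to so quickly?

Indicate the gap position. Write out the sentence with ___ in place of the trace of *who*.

Underlying clause: The researcher can offer the spreadsheet to who so quickly.
'who' is the object of the preposition 'to' (recipient of 'offer'). The gap is right after 'to'.

Who can the researcher offer the spreadsheet to ___ so quickly?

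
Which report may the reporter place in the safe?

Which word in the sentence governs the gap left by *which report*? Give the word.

place

Underlying clause: The reporter may place which report in the safe.
The filler 'which report' is interpreted as the direct object of 'place'. Wh-movement fronts it, leaving a gap right after 'place':
Which report may the reporter place ___ in the safe?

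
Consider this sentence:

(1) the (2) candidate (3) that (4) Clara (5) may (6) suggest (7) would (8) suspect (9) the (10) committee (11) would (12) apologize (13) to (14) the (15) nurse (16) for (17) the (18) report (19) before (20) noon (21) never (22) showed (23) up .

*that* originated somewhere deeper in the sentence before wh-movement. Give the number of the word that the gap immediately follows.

The filler 'that' is interpreted as the subject of the clause embedded under 'suggest'. It moves to the left edge, and the trace sits right after 'suggest':
The candidate that Clara may suggest ___ would suspect the committee would apologize to the nurse for the report before noon never showed up.
'suggest' is word 6.

6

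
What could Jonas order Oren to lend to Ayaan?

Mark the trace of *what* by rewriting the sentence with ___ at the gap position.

Pre-movement form: Jonas could order Oren to lend what to Ayaan.
'what' is the direct object of 'lend'. The gap is right after 'lend'.

What could Jonas order Oren to lend ___ to Ayaan?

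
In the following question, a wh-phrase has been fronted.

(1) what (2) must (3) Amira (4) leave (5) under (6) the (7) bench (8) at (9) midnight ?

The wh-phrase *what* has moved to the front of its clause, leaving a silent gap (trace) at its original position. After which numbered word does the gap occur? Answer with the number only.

4

In situ: Amira must leave what under the bench at midnight.
'what' is the direct object of 'leave'. Fronting leaves a gap immediately after 'leave':
What must Amira leave ___ under the bench at midnight?
'leave' is word 4.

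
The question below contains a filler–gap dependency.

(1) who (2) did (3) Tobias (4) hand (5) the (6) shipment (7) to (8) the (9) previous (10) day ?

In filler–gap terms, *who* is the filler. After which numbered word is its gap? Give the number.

7

In situ: Tobias did hand the shipment to who the previous day.
The filler 'who' is interpreted as the object of the preposition 'to' (recipient of 'hand'). Wh-movement fronts it, leaving a gap right after 'to':
Who did Tobias hand the shipment to ___ the previous day?
'to' is word 7.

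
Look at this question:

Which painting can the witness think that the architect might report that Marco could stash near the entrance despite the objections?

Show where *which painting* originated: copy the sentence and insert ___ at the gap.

Pre-movement form: The witness can think that the architect might report that Marco could stash which painting near the entrance despite the objections.
'which painting' is the direct object of 'stash'. The gap is right after 'stash'.

Which painting can the witness think that the architect might report that Marco could stash ___ near the entrance despite the objections?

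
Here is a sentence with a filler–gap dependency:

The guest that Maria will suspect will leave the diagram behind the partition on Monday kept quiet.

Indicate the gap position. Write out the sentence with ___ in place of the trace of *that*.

'that' is the subject of the clause embedded under 'suspect'. The gap is right after 'suspect'.

The guest that Maria will suspect ___ will leave the diagram behind the partition on Monday kept quiet.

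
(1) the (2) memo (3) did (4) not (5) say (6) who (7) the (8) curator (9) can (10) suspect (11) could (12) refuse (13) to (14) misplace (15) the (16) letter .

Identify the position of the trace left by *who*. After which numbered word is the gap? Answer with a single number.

Before movement: The curator can suspect who could refuse to misplace the letter.
The filler 'who' is interpreted as the subject of the clause embedded under 'suspect'. Wh-movement fronts it, leaving a gap right after 'suspect':
The memo did not say who the curator can suspect ___ could refuse to misplace the letter.
'suspect' is word 10.

10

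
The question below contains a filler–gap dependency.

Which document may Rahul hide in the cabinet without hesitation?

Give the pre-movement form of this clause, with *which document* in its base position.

The filler 'which document' is interpreted as the direct object of 'hide'. Fronting leaves a gap immediately after 'hide':
Which document may Rahul hide ___ in the cabinet without hesitation?

Rahul may hide which document in the cabinet without hesitation.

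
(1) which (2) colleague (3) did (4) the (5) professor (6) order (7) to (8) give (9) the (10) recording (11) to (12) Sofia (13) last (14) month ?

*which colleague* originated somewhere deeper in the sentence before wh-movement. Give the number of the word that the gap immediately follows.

Pre-movement form: The professor did order which colleague to give the recording to Sofia last month.
The filler 'which colleague' is interpreted as the direct object of 'order'. Wh-movement fronts it, leaving a gap right after 'order':
Which colleague did the professor order ___ to give the recording to Sofia last month?
'order' is word 6.

6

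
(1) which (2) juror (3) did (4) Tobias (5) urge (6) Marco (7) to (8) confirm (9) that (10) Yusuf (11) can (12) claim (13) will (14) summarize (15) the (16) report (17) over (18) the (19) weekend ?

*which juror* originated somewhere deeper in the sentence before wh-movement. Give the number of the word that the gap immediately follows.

Before movement: Tobias did urge Marco to confirm that Yusuf can claim which juror will summarize the report over the weekend.
'which juror' is the subject of the clause embedded under 'claim'. Fronting leaves a gap immediately after 'claim':
Which juror did Tobias urge Marco to confirm that Yusuf can claim ___ will summarize the report over the weekend?
'claim' is word 12.

12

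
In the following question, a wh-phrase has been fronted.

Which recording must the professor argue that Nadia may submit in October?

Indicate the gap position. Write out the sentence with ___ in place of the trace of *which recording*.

Pre-movement form: The professor must argue that Nadia may submit which recording in October.
'which recording' is the direct object of 'submit'. The gap is right after 'submit'.

Which recording must the professor argue that Nadia may submit ___ in October?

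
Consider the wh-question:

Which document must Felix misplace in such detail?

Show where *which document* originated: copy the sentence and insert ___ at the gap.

Before movement: Felix must misplace which document in such detail.
'which document' is the direct object of 'misplace'. The gap is right after 'misplace'.

Which document must Felix misplace ___ in such detail?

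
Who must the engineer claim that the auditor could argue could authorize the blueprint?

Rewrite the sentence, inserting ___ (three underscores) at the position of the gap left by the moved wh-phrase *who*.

Pre-movement form: The engineer must claim that the auditor could argue who could authorize the blueprint.
'who' is the subject of the clause embedded under 'argue'. The gap is right after 'argue'.

Who must the engineer claim that the auditor could argue ___ could authorize the blueprint?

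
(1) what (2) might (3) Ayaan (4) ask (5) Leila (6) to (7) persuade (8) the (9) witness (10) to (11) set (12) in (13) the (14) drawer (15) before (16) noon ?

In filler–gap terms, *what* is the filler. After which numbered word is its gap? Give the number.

11

Before movement: Ayaan might ask Leila to persuade the witness to set what in the drawer before noon.
'what' is the direct object of 'set'. It moves to the left edge, and the trace sits right after 'set':
What might Ayaan ask Leila to persuade the witness to set ___ in the drawer before noon?
'set' is word 11.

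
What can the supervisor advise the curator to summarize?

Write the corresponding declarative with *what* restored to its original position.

The supervisor can advise the curator to summarize what.

The filler 'what' is interpreted as the direct object of 'summarize'. It moves to the left edge, and the trace sits right after 'summarize':
What can the supervisor advise the curator to summarize ___?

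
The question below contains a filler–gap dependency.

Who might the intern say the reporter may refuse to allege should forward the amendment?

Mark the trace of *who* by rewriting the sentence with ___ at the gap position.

Who might the intern say the reporter may refuse to allege ___ should forward the amendment?

Before movement: The intern might say the reporter may refuse to allege who should forward the amendment.
'who' functions as the subject of the clause embedded under 'allege'. The gap is right after 'allege'.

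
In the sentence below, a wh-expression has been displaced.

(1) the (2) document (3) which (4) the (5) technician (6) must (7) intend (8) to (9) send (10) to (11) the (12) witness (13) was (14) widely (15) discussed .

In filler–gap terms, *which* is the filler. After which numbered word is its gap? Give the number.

9

'which' is the direct object of 'send'. It moves to the left edge, and the trace sits right after 'send':
The document which the technician must intend to send ___ to the witness was widely discussed.
'send' is word 9.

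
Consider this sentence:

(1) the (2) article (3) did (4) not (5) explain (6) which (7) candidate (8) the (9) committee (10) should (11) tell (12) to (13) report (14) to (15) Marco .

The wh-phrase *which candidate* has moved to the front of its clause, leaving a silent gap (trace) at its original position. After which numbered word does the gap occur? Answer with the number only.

11

In situ: The committee should tell which candidate to report to Marco.
'which candidate' functions as the direct object of 'tell'. Wh-movement fronts it, leaving a gap right after 'tell':
The article did not explain which candidate the committee should tell ___ to report to Marco.
'tell' is word 11.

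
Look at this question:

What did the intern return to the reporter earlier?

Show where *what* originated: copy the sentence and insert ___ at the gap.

Pre-movement form: The intern did return what to the reporter earlier.
The filler 'what' is interpreted as the direct object of 'return'. The gap is right after 'return'.

What did the intern return ___ to the reporter earlier?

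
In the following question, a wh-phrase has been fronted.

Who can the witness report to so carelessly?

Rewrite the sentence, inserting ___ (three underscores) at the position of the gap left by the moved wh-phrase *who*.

Who can the witness report to ___ so carelessly?

Before movement: The witness can report to who so carelessly.
The filler 'who' is interpreted as the object of the preposition 'to'. The gap is right after 'to'.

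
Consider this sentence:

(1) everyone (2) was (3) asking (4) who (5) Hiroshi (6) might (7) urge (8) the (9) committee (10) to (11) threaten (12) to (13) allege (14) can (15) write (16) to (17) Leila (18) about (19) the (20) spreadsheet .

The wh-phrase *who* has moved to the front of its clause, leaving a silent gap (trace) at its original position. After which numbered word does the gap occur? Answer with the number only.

Underlying clause: Hiroshi might urge the committee to threaten to allege who can write to Leila about the spreadsheet.
The filler 'who' is interpreted as the subject of the clause embedded under 'allege'. It moves to the left edge, and the trace sits right after 'allege':
Everyone was asking who Hiroshi might urge the committee to threaten to allege ___ can write to Leila about the spreadsheet.
'allege' is word 13.

13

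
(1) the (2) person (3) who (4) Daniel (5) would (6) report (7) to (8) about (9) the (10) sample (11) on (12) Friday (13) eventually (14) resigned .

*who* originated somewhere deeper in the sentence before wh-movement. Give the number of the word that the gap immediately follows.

The filler 'who' is interpreted as the object of the preposition 'to'. Fronting leaves a gap immediately after 'to':
The person who Daniel would report to ___ about the sample on Friday eventually resigned.
'to' is word 7.

7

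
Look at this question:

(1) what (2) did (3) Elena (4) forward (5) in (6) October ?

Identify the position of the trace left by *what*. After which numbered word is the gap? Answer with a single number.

4

Before movement: Elena did forward what in October.
'what' functions as the direct object of 'forward'. Wh-movement fronts it, leaving a gap right after 'forward':
What did Elena forward ___ in October?
'forward' is word 4.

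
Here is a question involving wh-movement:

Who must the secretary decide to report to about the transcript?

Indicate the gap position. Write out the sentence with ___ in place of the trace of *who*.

Who must the secretary decide to report to ___ about the transcript?

Pre-movement form: The secretary must decide to report to who about the transcript.
'who' functions as the object of the preposition 'to'. The gap is right after 'to'.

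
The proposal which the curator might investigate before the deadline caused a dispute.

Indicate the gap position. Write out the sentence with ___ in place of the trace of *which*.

'which' is the direct object of 'investigate'. The gap is right after 'investigate'.

The proposal which the curator might investigate ___ before the deadline caused a dispute.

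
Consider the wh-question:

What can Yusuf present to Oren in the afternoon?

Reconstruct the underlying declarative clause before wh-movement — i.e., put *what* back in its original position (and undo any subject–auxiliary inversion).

Yusuf can present what to Oren in the afternoon.

'what' functions as the direct object of 'present'. Fronting leaves a gap immediately after 'present':
What can Yusuf present ___ to Oren in the afternoon?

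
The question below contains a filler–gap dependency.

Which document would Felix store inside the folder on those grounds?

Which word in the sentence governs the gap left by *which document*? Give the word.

In situ: Felix would store which document inside the folder on those grounds.
'which document' is the direct object of 'store'. Wh-movement fronts it, leaving a gap right after 'store':
Which document would Felix store ___ inside the folder on those grounds?

store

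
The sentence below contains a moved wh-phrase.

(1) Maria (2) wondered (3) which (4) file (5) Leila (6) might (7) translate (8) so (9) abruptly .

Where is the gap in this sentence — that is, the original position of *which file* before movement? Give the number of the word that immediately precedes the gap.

7

Before movement: Leila might translate which file so abruptly.
'which file' is the direct object of 'translate'. Fronting leaves a gap immediately after 'translate':
Maria wondered which file Leila might translate ___ so abruptly.
'translate' is word 7.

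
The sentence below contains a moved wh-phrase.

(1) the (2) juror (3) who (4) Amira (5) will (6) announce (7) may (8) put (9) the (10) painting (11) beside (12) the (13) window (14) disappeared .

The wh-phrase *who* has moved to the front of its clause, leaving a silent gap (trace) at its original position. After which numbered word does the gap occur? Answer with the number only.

6

The filler 'who' is interpreted as the subject of the clause embedded under 'announce'. Fronting leaves a gap immediately after 'announce':
The juror who Amira will announce ___ may put the painting beside the window disappeared.
'announce' is word 6.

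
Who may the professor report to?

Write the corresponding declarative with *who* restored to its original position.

The professor may report to who.

'who' functions as the object of the preposition 'to'. Wh-movement fronts it, leaving a gap right after 'to':
Who may the professor report to ___?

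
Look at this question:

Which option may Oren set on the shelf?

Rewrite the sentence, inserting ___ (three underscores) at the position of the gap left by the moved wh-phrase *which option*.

In situ: Oren may set which option on the shelf.
'which option' is the direct object of 'set'. The gap is right after 'set'.

Which option may Oren set ___ on the shelf?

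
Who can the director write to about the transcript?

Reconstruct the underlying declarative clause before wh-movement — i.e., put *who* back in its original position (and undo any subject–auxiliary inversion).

'who' is the object of the preposition 'to'. It moves to the left edge, and the trace sits right after 'to':
Who can the director write to ___ about the transcript?

The director can write to who about the transcript.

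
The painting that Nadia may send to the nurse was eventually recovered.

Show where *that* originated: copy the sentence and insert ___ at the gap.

'that' is the direct object of 'send'. The gap is right after 'send'.

The painting that Nadia may send ___ to the nurse was eventually recovered.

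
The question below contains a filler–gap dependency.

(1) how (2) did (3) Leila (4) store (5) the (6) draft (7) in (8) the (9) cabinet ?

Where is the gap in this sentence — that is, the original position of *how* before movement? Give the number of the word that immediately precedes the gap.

In situ: Leila did store the draft in the cabinet how.
'how' is the manner adjunct. It moves to the left edge, and the trace sits right after 'cabinet':
How did Leila store the draft in the cabinet ___?
'cabinet' is word 9.

9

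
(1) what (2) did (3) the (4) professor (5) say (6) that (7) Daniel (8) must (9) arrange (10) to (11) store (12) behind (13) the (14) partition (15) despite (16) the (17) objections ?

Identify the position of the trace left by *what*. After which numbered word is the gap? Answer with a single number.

Underlying clause: The professor did say that Daniel must arrange to store what behind the partition despite the objections.
The filler 'what' is interpreted as the direct object of 'store'. Fronting leaves a gap immediately after 'store':
What did the professor say that Daniel must arrange to store ___ behind the partition despite the objections?
'store' is word 11.

11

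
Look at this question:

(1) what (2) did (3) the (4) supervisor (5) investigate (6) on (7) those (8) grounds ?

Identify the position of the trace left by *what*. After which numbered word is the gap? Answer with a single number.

5

Before movement: The supervisor did investigate what on those grounds.
'what' is the direct object of 'investigate'. It moves to the left edge, and the trace sits right after 'investigate':
What did the supervisor investigate ___ on those grounds?
'investigate' is word 5.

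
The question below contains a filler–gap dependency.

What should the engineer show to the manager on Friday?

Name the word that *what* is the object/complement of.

Underlying clause: The engineer should show what to the manager on Friday.
'what' functions as the direct object of 'show'. It moves to the left edge, and the trace sits right after 'show':
What should the engineer show ___ to the manager on Friday?

show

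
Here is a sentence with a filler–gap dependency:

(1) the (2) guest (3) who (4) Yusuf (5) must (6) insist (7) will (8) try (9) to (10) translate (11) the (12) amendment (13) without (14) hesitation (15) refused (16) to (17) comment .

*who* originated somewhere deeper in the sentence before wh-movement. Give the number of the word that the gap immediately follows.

6

'who' is the subject of the clause embedded under 'insist'. It moves to the left edge, and the trace sits right after 'insist':
The guest who Yusuf must insist ___ will try to translate the amendment without hesitation refused to comment.
'insist' is word 6.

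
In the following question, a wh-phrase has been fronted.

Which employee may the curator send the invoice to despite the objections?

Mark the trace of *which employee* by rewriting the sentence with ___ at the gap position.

Underlying clause: The curator may send the invoice to which employee despite the objections.
'which employee' functions as the object of the preposition 'to' (recipient of 'send'). The gap is right after 'to'.

Which employee may the curator send the invoice to ___ despite the objections?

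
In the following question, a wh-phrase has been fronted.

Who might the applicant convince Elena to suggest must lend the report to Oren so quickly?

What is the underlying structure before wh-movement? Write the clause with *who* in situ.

'who' functions as the subject of the clause embedded under 'suggest'. Wh-movement fronts it, leaving a gap right after 'suggest':
Who might the applicant convince Elena to suggest ___ must lend the report to Oren so quickly?

The applicant might convince Elena to suggest who must lend the report to Oren so quickly.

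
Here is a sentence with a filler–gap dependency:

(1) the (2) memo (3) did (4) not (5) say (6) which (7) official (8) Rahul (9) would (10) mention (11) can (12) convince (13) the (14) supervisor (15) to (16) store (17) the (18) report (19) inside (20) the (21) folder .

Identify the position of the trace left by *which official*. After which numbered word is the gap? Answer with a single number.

Before movement: Rahul would mention which official can convince the supervisor to store the report inside the folder.
The filler 'which official' is interpreted as the subject of the clause embedded under 'mention'. Fronting leaves a gap immediately after 'mention':
The memo did not say which official Rahul would mention ___ can convince the supervisor to store the report inside the folder.
'mention' is word 10.

10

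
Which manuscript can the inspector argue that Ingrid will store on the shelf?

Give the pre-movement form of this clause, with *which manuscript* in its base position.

'which manuscript' is the direct object of 'store'. Fronting leaves a gap immediately after 'store':
Which manuscript can the inspector argue that Ingrid will store ___ on the shelf?

The inspector can argue that Ingrid will store which manuscript on the shelf.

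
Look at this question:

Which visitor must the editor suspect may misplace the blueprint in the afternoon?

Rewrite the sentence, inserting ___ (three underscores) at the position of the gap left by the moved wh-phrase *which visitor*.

Before movement: The editor must suspect which visitor may misplace the blueprint in the afternoon.
'which visitor' functions as the subject of the clause embedded under 'suspect'. The gap is right after 'suspect'.

Which visitor must the editor suspect ___ may misplace the blueprint in the afternoon?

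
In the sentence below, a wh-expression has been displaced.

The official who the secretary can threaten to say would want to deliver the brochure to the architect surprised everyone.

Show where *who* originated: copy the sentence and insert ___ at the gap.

The official who the secretary can threaten to say ___ would want to deliver the brochure to the architect surprised everyone.

'who' functions as the subject of the clause embedded under 'say'. The gap is right after 'say'.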